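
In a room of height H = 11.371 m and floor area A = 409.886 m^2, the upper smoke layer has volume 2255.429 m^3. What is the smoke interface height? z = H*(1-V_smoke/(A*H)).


V/(A*H) = 0.48391
1 - 0.48391 = 0.51609
z = 11.371 * 0.51609 = 5.8684 m

5.8684 m


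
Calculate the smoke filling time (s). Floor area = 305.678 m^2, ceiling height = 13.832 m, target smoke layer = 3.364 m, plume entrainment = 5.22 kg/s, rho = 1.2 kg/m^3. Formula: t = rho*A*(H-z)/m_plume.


H - z = 10.468 m
t = 1.2 * 305.678 * 10.468 / 5.22 = 735.59 s

735.59 s


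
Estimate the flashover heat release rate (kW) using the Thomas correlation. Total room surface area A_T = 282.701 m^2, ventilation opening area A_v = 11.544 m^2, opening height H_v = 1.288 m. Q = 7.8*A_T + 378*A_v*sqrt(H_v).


7.8*A_T = 2205.1
sqrt(H_v) = 1.1349
378*A_v*sqrt(H_v) = 4952.3
Q = 2205.1 + 4952.3 = 7157.4 kW

7157.4 kW


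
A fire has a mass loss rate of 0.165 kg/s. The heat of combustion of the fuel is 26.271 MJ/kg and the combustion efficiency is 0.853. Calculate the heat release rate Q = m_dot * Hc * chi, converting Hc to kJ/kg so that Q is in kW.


Hc = 26.271 MJ/kg = 26.271 * 1000 kJ/kg = 26271 kJ/kg
Q = 0.165 kg/s * 26271 kJ/kg * 0.853 = 3697.5 kW

3697.5 kW


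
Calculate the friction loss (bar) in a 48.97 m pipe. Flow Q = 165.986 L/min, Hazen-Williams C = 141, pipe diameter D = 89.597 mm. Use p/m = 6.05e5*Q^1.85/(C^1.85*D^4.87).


Q^1.85 = 12798
C^1.85 = 9463.6
D^4.87 = 3.2186e+09
p/m = 0.00025419 bar/m
p_total = 0.00025419 * 48.97 = 0.012448 bar

0.012448 bar


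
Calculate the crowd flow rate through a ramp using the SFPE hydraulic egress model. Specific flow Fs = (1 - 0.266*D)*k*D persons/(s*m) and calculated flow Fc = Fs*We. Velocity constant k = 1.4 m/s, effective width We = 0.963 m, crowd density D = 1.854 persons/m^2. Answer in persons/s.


1 - 0.266*D = 1 - 0.266*1.854 = 0.50684
Fs = 0.50684 * 1.4 * 1.854 = 1.3155 persons/(s*m)
Fc = 1.3155 * 0.963 = 1.2669 persons/s

1.2669 persons/s


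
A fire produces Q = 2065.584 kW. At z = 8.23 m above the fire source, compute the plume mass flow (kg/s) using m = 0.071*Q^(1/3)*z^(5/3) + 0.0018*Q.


Q^(1/3) = 12.735
z^(5/3) = 33.548
First term = 0.071 * 12.735 * 33.548 = 30.335
Second term = 0.0018 * 2065.584 = 3.7181
m = 34.053 kg/s

34.053 kg/s


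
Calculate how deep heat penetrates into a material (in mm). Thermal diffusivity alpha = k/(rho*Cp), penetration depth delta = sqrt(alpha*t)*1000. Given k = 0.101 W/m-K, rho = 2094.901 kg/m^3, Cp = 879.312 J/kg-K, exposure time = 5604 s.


alpha = 0.101 / (2094.901 * 879.312) = 5.4830e-08 m^2/s
alpha * t = 0.00030726
delta = sqrt(0.00030726) * 1000 = 17.529 mm

17.529 mm


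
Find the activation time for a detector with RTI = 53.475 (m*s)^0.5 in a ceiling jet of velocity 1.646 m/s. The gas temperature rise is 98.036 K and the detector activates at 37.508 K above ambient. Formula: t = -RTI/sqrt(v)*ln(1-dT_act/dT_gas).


dT_act/dT_gas = 0.38259
ln(1 - 0.38259) = -0.48223
t = -53.475 / sqrt(1.646) * -0.48223 = 20.100 s

20.100 s


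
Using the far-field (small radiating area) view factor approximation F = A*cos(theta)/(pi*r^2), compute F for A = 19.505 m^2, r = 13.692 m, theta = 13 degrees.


cos(13 deg) = 0.97437
pi*r^2 = 588.96
F = 19.505 * 0.97437 / 588.96 = 0.032269

0.032269


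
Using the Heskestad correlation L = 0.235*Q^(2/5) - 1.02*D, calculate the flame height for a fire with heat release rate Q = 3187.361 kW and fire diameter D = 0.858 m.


Q^(2/5) = 25.198
0.235 * Q^(2/5) = 5.9216
1.02 * D = 0.87516
L = 5.0465 m

5.0465 m


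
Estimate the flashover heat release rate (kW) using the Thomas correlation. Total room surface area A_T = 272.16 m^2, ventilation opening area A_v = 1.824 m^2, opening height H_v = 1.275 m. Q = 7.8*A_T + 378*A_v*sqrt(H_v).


7.8*A_T = 2122.848
sqrt(H_v) = 1.1292
378*A_v*sqrt(H_v) = 778.52
Q = 2122.848 + 778.52 = 2901.4 kW

2901.4 kW


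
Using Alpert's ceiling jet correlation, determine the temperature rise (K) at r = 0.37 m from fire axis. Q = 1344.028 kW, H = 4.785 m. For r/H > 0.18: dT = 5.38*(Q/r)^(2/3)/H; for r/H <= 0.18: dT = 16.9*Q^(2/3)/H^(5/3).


r/H = 0.37 / 4.785 = 0.077325
r/H <= 0.18, so dT = 16.9*Q^(2/3)/H^(5/3)
Q^(2/3) = 121.79
H^(5/3) = 13.587
dT = 16.9 * 121.79 / 13.587 = 151.48 K

151.48 K


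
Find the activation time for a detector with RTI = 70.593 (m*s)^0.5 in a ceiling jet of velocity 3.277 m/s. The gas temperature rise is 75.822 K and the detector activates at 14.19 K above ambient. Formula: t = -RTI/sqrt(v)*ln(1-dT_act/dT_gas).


dT_act/dT_gas = 0.18715
ln(1 - 0.18715) = -0.20721
t = -70.593 / sqrt(3.277) * -0.20721 = 8.0803 s

8.0803 s


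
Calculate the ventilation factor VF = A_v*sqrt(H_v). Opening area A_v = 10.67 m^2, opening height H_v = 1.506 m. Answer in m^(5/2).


sqrt(H_v) = 1.2272
VF = 10.67 * 1.2272 = 13.094 m^(5/2)

13.094 m^(5/2)


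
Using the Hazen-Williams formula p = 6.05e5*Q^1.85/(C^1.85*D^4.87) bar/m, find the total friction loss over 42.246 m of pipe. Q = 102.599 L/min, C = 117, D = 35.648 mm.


Q^1.85 = 5255.5
C^1.85 = 6701.1
D^4.87 = 3.6175e+07
p/m = 0.013116 bar/m
p_total = 0.013116 * 42.246 = 0.55412 bar

0.55412 bar


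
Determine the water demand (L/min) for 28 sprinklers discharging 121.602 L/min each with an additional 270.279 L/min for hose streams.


Sprinkler demand = 28 * 121.602 = 3404.856 L/min
Total = 3404.856 + 270.279 = 3675.135 L/min

3675.135 L/min


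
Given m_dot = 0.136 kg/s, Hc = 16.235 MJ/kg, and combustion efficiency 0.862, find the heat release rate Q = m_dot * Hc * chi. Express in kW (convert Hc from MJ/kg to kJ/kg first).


Hc = 16.235 MJ/kg = 16.235 * 1000 kJ/kg = 16235 kJ/kg
Q = 0.136 kg/s * 16235 kJ/kg * 0.862 = 1903.3 kW

1903.3 kW


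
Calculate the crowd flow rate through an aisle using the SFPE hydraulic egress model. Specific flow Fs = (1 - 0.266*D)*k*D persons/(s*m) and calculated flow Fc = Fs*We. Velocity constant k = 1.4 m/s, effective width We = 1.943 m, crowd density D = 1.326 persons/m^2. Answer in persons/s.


1 - 0.266*D = 1 - 0.266*1.326 = 0.64728
Fs = 0.64728 * 1.4 * 1.326 = 1.2016 persons/(s*m)
Fc = 1.2016 * 1.943 = 2.3347 persons/s

2.3347 persons/s


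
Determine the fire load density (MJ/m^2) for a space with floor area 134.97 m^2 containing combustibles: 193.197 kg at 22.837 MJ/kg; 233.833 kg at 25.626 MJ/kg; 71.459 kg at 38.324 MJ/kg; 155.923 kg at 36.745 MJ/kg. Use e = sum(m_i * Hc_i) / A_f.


Total energy = 193.197*22.837 + 233.833*25.626 + 71.459*38.324 + 155.923*36.745
= 4412.040 + 5992.204 + 2738.595 + 5729.391
= 18872.23 MJ
e = 18872.23 / 134.97 = 139.83 MJ/m^2

139.83 MJ/m^2


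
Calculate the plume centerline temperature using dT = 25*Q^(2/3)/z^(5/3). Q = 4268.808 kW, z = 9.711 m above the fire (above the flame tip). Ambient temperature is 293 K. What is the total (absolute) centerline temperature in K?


Q^(2/3) = 263.15
z^(5/3) = 44.202
dT = 25 * 263.15 / 44.202 = 148.83 K
T = 293 + 148.83 = 441.83 K

441.83 K


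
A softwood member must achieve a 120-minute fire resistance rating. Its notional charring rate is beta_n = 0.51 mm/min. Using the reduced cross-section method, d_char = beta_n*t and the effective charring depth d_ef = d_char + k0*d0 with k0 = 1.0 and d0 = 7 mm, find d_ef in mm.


d_char = 0.51 * 120 = 61.2 mm
d_ef = 61.2 + 1.0*7 = 68.2 mm

68.2 mm


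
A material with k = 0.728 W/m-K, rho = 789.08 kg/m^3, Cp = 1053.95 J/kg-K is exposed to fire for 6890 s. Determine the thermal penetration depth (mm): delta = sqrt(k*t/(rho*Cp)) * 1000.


alpha = 0.728 / (789.08 * 1053.95) = 8.7537e-07 m^2/s
alpha * t = 0.0060313
delta = sqrt(0.0060313) * 1000 = 77.661 mm

77.661 mm


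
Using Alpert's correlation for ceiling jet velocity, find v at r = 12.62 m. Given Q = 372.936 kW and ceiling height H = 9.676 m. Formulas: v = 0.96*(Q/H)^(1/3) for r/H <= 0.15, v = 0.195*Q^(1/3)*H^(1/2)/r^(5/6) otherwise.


r/H = 12.62 / 9.676 = 1.3043
r/H > 0.15, so v = 0.195*Q^(1/3)*H^(1/2)/r^(5/6)
Q^(1/3) = 7.1980
H^(1/2) = 3.1106
r^(5/6) = 8.2708
v = 0.195 * 7.1980 * 3.1106 / 8.2708 = 0.52789 m/s

0.52789 m/s


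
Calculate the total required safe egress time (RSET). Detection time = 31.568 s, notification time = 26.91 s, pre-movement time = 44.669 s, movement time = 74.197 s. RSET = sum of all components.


Total = 31.568 + 26.91 + 44.669 + 74.197 = 177.344 s

177.344 s


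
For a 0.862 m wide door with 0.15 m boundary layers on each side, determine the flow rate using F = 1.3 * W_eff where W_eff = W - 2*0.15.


W_eff = 0.862 - 0.30 = 0.562 m
F = 1.3 * 0.562 = 0.73060 persons/s

0.73060 persons/s


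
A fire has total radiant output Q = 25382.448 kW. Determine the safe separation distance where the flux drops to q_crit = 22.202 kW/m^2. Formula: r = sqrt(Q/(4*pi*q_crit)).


4*pi*q_crit = 279.00
Q/(4*pi*q_crit) = 90.977
r = sqrt(90.977) = 9.5382 m

9.5382 m


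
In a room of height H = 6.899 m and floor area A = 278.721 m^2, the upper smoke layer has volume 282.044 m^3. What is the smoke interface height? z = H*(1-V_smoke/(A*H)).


V/(A*H) = 0.14668
1 - 0.14668 = 0.85332
z = 6.899 * 0.85332 = 5.8871 m

5.8871 m


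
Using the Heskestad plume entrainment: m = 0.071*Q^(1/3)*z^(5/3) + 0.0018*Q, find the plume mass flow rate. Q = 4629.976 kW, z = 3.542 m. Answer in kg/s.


Q^(1/3) = 16.667
z^(5/3) = 8.2303
First term = 0.071 * 16.667 * 8.2303 = 9.7394
Second term = 0.0018 * 4629.976 = 8.3340
m = 18.073 kg/s

18.073 kg/s


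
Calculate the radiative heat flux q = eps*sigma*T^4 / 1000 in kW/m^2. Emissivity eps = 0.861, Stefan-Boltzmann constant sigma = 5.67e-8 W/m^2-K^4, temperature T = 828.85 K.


T^4 = 4.7196e+11
q = 0.861 * 5.67e-8 * 4.7196e+11 / 1000 = 23.040 kW/m^2

23.040 kW/m^2


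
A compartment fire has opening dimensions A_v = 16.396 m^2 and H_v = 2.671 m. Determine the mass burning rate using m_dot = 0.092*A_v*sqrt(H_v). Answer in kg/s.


sqrt(H_v) = 1.6343
m_dot = 0.092 * 16.396 * 1.6343 = 2.4653 kg/s

2.4653 kg/s


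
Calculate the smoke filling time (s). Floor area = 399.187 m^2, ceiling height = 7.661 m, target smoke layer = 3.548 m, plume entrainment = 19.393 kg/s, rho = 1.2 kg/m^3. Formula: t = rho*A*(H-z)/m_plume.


H - z = 4.113 m
t = 1.2 * 399.187 * 4.113 / 19.393 = 101.59 s

101.59 s


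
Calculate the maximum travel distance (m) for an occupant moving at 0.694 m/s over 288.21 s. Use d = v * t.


d = 0.694 * 288.21 = 200.02 m

200.02 m


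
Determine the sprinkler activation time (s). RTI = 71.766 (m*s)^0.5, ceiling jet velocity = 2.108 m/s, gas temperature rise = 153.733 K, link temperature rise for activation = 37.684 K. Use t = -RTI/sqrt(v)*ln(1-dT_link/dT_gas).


dT_link/dT_gas = 0.24513
ln(1 - 0.24513) = -0.28120
t = -71.766 / sqrt(2.108) * -0.28120 = 13.900 s

13.900 s


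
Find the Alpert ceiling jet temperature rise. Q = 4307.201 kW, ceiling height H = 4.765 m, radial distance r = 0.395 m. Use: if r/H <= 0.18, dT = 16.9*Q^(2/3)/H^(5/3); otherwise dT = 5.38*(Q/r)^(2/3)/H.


r/H = 0.395 / 4.765 = 0.082896
r/H <= 0.18, so dT = 16.9*Q^(2/3)/H^(5/3)
Q^(2/3) = 264.73
H^(5/3) = 13.493
dT = 16.9 * 264.73 / 13.493 = 331.57 K

331.57 K


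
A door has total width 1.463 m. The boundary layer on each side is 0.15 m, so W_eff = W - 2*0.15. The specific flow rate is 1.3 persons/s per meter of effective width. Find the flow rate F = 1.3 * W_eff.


W_eff = 1.463 - 0.30 = 1.163 m
F = 1.3 * 1.163 = 1.5119 persons/s

1.5119 persons/s


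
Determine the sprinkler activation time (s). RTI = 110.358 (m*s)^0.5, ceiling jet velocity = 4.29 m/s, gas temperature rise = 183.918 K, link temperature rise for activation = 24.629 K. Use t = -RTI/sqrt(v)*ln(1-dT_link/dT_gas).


dT_link/dT_gas = 0.13391
ln(1 - 0.13391) = -0.14377
t = -110.358 / sqrt(4.29) * -0.14377 = 7.6603 s

7.6603 s


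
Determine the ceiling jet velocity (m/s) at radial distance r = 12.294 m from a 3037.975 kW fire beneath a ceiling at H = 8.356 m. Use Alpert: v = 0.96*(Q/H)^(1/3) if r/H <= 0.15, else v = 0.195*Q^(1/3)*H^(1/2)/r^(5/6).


r/H = 12.294 / 8.356 = 1.4713
r/H > 0.15, so v = 0.195*Q^(1/3)*H^(1/2)/r^(5/6)
Q^(1/3) = 14.483
H^(1/2) = 2.8907
r^(5/6) = 8.0924
v = 0.195 * 14.483 * 2.8907 / 8.0924 = 1.0088 m/s

1.0088 m/s


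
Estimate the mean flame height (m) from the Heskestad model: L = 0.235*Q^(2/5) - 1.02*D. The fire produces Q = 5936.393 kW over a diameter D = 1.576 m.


Q^(2/5) = 32.315
0.235 * Q^(2/5) = 7.5941
1.02 * D = 1.6075
L = 5.9866 m

5.9866 m


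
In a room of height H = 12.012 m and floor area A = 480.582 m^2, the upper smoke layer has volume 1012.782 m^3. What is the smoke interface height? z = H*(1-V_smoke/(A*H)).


V/(A*H) = 0.17544
1 - 0.17544 = 0.82456
z = 12.012 * 0.82456 = 9.9046 m

9.9046 m


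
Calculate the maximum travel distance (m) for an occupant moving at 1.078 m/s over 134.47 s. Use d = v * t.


d = 1.078 * 134.47 = 144.96 m

144.96 m


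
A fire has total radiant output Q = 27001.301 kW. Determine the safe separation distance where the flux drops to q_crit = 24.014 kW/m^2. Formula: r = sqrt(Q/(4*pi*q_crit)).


4*pi*q_crit = 301.77
Q/(4*pi*q_crit) = 89.477
r = sqrt(89.477) = 9.4592 m

9.4592 m


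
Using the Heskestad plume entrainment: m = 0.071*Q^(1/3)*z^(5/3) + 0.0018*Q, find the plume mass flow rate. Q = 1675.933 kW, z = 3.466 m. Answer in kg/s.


Q^(1/3) = 11.878
z^(5/3) = 7.9381
First term = 0.071 * 11.878 * 7.9381 = 6.6946
Second term = 0.0018 * 1675.933 = 3.0167
m = 9.7113 kg/s

9.7113 kg/s


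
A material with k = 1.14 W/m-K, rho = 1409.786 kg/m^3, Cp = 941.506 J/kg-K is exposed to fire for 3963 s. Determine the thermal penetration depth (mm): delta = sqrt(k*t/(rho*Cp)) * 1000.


alpha = 1.14 / (1409.786 * 941.506) = 8.5887e-07 m^2/s
alpha * t = 0.0034037
delta = sqrt(0.0034037) * 1000 = 58.341 mm

58.341 mm


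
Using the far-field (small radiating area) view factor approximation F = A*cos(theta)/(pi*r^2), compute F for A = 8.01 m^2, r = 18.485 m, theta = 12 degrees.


cos(12 deg) = 0.97815
pi*r^2 = 1073.5
F = 8.01 * 0.97815 / 1073.5 = 0.0072987

0.0072987


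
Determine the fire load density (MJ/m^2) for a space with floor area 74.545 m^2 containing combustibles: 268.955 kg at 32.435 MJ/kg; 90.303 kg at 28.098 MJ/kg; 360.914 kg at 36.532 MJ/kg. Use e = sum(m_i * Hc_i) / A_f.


Total energy = 268.955*32.435 + 90.303*28.098 + 360.914*36.532
= 8723.555 + 2537.334 + 13184.91
= 24445.80 MJ
e = 24445.80 / 74.545 = 327.93 MJ/m^2

327.93 MJ/m^2


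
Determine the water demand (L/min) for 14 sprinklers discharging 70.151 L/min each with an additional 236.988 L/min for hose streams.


Sprinkler demand = 14 * 70.151 = 982.114 L/min
Total = 982.114 + 236.988 = 1219.102 L/min

1219.102 L/min


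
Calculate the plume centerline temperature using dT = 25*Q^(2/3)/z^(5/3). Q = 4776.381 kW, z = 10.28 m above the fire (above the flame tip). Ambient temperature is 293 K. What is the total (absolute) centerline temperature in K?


Q^(2/3) = 283.62
z^(5/3) = 48.602
dT = 25 * 283.62 / 48.602 = 145.89 K
T = 293 + 145.89 = 438.89 K

438.89 K


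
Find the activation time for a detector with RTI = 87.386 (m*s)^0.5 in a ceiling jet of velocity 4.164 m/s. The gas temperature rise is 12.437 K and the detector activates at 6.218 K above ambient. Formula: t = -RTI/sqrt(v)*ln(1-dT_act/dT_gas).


dT_act/dT_gas = 0.49996
ln(1 - 0.49996) = -0.69307
t = -87.386 / sqrt(4.164) * -0.69307 = 29.680 s

29.680 s


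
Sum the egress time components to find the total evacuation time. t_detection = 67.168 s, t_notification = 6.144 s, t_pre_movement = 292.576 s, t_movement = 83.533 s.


Total = 67.168 + 6.144 + 292.576 + 83.533 = 449.421 s

449.421 s


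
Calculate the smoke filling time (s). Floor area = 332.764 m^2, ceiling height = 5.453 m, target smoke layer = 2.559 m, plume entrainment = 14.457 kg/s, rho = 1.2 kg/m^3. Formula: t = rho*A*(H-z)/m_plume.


H - z = 2.894 m
t = 1.2 * 332.764 * 2.894 / 14.457 = 79.935 s

79.935 s


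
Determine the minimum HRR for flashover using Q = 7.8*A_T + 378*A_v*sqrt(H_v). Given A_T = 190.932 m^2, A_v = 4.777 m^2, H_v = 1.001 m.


7.8*A_T = 1489.3
sqrt(H_v) = 1.0005
378*A_v*sqrt(H_v) = 1806.6
Q = 1489.3 + 1806.6 = 3295.9 kW

3295.9 kW


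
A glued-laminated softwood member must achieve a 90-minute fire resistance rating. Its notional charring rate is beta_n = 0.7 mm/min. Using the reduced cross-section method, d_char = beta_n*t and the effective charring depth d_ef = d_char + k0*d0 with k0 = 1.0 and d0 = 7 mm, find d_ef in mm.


d_char = 0.7 * 90 = 63 mm
d_ef = 63 + 1.0*7 = 70 mm

70 mm


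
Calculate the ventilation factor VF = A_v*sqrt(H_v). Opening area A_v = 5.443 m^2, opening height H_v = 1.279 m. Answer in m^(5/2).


sqrt(H_v) = 1.1309
VF = 5.443 * 1.1309 = 6.1556 m^(5/2)

6.1556 m^(5/2)


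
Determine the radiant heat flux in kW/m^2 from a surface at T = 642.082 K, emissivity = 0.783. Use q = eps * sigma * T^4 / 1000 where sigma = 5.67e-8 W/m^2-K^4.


T^4 = 1.6997e+11
q = 0.783 * 5.67e-8 * 1.6997e+11 / 1000 = 7.5458 kW/m^2

7.5458 kW/m^2


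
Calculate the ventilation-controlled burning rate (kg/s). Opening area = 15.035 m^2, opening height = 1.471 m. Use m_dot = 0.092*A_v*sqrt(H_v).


sqrt(H_v) = 1.2128
m_dot = 0.092 * 15.035 * 1.2128 = 1.6776 kg/s

1.6776 kg/s


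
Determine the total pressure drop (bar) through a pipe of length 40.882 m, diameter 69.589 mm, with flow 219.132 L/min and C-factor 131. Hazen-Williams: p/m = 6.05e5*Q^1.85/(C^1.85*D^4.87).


Q^1.85 = 21395
C^1.85 = 8259.5
D^4.87 = 9.4010e+08
p/m = 0.0016670 bar/m
p_total = 0.0016670 * 40.882 = 0.068150 bar

0.068150 bar


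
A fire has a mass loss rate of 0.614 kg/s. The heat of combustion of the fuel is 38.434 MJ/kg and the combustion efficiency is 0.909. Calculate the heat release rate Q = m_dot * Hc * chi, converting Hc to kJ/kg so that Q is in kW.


Hc = 38.434 MJ/kg = 38.434 * 1000 kJ/kg = 38434 kJ/kg
Q = 0.614 kg/s * 38434 kJ/kg * 0.909 = 21451 kW

21451 kW


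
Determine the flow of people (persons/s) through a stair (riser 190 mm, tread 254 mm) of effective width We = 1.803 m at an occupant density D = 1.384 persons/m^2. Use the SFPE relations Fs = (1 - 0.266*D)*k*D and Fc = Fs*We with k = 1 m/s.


1 - 0.266*D = 1 - 0.266*1.384 = 0.63186
Fs = 0.63186 * 1 * 1.384 = 0.87449 persons/(s*m)
Fc = 0.87449 * 1.803 = 1.5767 persons/s

1.5767 persons/s


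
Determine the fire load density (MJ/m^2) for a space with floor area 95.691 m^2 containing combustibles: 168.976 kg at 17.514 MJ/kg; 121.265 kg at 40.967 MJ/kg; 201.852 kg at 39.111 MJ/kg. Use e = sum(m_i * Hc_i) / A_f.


Total energy = 168.976*17.514 + 121.265*40.967 + 201.852*39.111
= 2959.446 + 4967.863 + 7894.634
= 15821.94 MJ
e = 15821.94 / 95.691 = 165.34 MJ/m^2

165.34 MJ/m^2


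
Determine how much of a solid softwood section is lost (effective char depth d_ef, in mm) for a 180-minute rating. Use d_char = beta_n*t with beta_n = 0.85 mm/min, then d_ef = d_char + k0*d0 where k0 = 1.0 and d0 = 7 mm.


d_char = 0.85 * 180 = 153 mm
d_ef = 153 + 1.0*7 = 160 mm

160 mm


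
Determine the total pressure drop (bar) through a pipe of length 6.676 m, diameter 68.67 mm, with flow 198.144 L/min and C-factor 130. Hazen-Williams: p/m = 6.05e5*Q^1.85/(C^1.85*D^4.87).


Q^1.85 = 17759
C^1.85 = 8143.2
D^4.87 = 8.8116e+08
p/m = 0.0014973 bar/m
p_total = 0.0014973 * 6.676 = 0.0099962 bar

0.0099962 bar


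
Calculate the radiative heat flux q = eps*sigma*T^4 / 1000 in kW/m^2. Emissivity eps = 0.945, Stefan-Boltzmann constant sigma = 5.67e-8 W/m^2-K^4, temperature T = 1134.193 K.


T^4 = 1.6548e+12
q = 0.945 * 5.67e-8 * 1.6548e+12 / 1000 = 88.667 kW/m^2

88.667 kW/m^2


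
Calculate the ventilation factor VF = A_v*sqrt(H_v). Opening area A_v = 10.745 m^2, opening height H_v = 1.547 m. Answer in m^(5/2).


sqrt(H_v) = 1.2438
VF = 10.745 * 1.2438 = 13.364 m^(5/2)

13.364 m^(5/2)


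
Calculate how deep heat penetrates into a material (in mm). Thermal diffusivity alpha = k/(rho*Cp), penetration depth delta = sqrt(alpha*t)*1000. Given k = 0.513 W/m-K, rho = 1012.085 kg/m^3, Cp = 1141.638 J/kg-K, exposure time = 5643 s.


alpha = 0.513 / (1012.085 * 1141.638) = 4.4399e-07 m^2/s
alpha * t = 0.0025054
delta = sqrt(0.0025054) * 1000 = 50.054 mm

50.054 mm


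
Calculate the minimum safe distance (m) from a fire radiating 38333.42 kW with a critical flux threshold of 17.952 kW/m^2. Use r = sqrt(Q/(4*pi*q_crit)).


4*pi*q_crit = 225.59
Q/(4*pi*q_crit) = 169.92
r = sqrt(169.92) = 13.035 m

13.035 m


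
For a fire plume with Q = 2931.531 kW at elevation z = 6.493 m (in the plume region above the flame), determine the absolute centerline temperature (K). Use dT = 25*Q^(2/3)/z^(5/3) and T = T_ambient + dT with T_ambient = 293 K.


Q^(2/3) = 204.83
z^(5/3) = 22.598
dT = 25 * 204.83 / 22.598 = 226.60 K
T = 293 + 226.60 = 519.60 K

519.60 K


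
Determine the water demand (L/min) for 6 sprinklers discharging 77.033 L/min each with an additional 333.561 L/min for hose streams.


Sprinkler demand = 6 * 77.033 = 462.198 L/min
Total = 462.198 + 333.561 = 795.759 L/min

795.759 L/min


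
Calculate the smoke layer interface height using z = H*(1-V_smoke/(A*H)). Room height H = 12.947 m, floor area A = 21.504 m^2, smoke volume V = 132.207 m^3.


V/(A*H) = 0.47486
1 - 0.47486 = 0.52514
z = 12.947 * 0.52514 = 6.7990 m

6.7990 m


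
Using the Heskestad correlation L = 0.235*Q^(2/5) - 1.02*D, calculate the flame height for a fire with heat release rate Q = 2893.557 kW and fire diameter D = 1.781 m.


Q^(2/5) = 24.242
0.235 * Q^(2/5) = 5.6969
1.02 * D = 1.8166
L = 3.8803 m

3.8803 m


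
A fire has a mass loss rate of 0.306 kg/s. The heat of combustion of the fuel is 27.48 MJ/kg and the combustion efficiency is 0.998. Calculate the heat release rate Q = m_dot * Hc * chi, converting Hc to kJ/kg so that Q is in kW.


Hc = 27.48 MJ/kg = 27.48 * 1000 kJ/kg = 27480 kJ/kg
Q = 0.306 kg/s * 27480 kJ/kg * 0.998 = 8392.1 kW

8392.1 kW


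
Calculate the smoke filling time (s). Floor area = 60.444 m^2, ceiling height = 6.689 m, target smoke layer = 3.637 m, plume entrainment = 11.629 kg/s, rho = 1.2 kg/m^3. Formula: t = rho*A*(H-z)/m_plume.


H - z = 3.052 m
t = 1.2 * 60.444 * 3.052 / 11.629 = 19.036 s

19.036 s


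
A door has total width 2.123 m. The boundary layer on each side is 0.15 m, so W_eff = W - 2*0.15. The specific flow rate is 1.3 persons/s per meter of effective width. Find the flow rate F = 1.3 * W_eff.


W_eff = 2.123 - 0.30 = 1.823 m
F = 1.3 * 1.823 = 2.3699 persons/s

2.3699 persons/s


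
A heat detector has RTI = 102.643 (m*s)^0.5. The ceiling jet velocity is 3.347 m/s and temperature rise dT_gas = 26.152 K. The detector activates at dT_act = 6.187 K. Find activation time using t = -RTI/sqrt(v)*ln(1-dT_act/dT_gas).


dT_act/dT_gas = 0.23658
ln(1 - 0.23658) = -0.26994
t = -102.643 / sqrt(3.347) * -0.26994 = 15.145 s

15.145 s


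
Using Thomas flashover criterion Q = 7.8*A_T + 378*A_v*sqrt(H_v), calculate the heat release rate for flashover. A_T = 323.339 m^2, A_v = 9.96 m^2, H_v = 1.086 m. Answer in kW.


7.8*A_T = 2522.0
sqrt(H_v) = 1.0421
378*A_v*sqrt(H_v) = 3923.4
Q = 2522.0 + 3923.4 = 6445.5 kW

6445.5 kW


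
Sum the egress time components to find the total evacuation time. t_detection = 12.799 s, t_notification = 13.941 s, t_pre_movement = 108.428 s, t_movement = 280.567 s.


Total = 12.799 + 13.941 + 108.428 + 280.567 = 415.735 s

415.735 s


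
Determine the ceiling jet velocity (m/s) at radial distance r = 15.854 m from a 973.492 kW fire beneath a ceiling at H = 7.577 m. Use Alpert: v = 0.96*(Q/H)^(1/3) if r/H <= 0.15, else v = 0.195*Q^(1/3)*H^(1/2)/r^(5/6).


r/H = 15.854 / 7.577 = 2.0924
r/H > 0.15, so v = 0.195*Q^(1/3)*H^(1/2)/r^(5/6)
Q^(1/3) = 9.9108
H^(1/2) = 2.7526
r^(5/6) = 10.003
v = 0.195 * 9.9108 * 2.7526 / 10.003 = 0.53184 m/s

0.53184 m/s


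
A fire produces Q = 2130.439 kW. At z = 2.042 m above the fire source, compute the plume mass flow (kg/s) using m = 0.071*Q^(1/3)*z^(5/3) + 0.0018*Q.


Q^(1/3) = 12.867
z^(5/3) = 3.2867
First term = 0.071 * 12.867 * 3.2867 = 3.0027
Second term = 0.0018 * 2130.439 = 3.8348
m = 6.8375 kg/s

6.8375 kg/s


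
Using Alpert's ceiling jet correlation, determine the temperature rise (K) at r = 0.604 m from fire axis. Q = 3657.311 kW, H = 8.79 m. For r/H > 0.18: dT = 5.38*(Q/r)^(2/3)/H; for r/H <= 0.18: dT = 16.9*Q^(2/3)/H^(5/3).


r/H = 0.604 / 8.79 = 0.068714
r/H <= 0.18, so dT = 16.9*Q^(2/3)/H^(5/3)
Q^(2/3) = 237.38
H^(5/3) = 37.438
dT = 16.9 * 237.38 / 37.438 = 107.16 K

107.16 K


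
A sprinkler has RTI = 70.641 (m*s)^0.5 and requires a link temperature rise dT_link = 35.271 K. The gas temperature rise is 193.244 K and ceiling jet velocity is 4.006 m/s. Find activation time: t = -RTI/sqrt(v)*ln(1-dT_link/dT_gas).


dT_link/dT_gas = 0.18252
ln(1 - 0.18252) = -0.20153
t = -70.641 / sqrt(4.006) * -0.20153 = 7.1128 s

7.1128 s


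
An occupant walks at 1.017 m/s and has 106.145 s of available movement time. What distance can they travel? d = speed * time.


d = 1.017 * 106.145 = 107.95 m

107.95 m


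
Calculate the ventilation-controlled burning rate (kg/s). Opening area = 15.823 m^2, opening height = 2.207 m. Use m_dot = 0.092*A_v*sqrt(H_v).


sqrt(H_v) = 1.4856
m_dot = 0.092 * 15.823 * 1.4856 = 2.1626 kg/s

2.1626 kg/s


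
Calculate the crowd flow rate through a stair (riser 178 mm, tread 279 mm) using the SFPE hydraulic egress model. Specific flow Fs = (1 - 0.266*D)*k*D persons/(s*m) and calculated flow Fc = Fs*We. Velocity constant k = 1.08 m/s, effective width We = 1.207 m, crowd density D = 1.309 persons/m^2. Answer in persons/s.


1 - 0.266*D = 1 - 0.266*1.309 = 0.65181
Fs = 0.65181 * 1.08 * 1.309 = 0.92147 persons/(s*m)
Fc = 0.92147 * 1.207 = 1.1122 persons/s

1.1122 persons/s


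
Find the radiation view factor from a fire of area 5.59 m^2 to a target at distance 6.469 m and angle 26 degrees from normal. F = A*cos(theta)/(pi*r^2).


cos(26 deg) = 0.89879
pi*r^2 = 131.47
F = 5.59 * 0.89879 / 131.47 = 0.038216

0.038216


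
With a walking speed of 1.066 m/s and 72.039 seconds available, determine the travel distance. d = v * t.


d = 1.066 * 72.039 = 76.794 m

76.794 m


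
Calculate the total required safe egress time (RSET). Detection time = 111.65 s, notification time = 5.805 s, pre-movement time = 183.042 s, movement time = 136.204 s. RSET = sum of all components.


Total = 111.65 + 5.805 + 183.042 + 136.204 = 436.701 s

436.701 s


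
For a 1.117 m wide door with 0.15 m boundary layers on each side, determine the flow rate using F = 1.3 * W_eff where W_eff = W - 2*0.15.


W_eff = 1.117 - 0.30 = 0.817 m
F = 1.3 * 0.817 = 1.0621 persons/s

1.0621 persons/s


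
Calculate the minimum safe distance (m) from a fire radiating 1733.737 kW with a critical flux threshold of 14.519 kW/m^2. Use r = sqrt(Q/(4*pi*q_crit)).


4*pi*q_crit = 182.45
Q/(4*pi*q_crit) = 9.5025
r = sqrt(9.5025) = 3.0826 m

3.0826 m


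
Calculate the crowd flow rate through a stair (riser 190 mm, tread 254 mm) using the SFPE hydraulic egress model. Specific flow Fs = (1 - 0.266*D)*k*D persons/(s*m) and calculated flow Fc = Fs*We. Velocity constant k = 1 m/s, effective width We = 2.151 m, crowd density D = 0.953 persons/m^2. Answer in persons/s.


1 - 0.266*D = 1 - 0.266*0.953 = 0.74650
Fs = 0.74650 * 1 * 0.953 = 0.71142 persons/(s*m)
Fc = 0.71142 * 2.151 = 1.5303 persons/s

1.5303 persons/s


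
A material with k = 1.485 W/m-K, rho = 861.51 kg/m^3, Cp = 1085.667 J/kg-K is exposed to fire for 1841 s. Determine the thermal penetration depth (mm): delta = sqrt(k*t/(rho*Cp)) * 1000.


alpha = 1.485 / (861.51 * 1085.667) = 1.5877e-06 m^2/s
alpha * t = 0.0029230
delta = sqrt(0.0029230) * 1000 = 54.064 mm

54.064 mm


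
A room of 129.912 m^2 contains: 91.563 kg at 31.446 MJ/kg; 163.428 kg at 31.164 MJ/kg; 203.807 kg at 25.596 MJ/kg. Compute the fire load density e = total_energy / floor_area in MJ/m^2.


Total energy = 91.563*31.446 + 163.428*31.164 + 203.807*25.596
= 2879.290 + 5093.070 + 5216.644
= 13189.00 MJ
e = 13189.00 / 129.912 = 101.52 MJ/m^2

101.52 MJ/m^2


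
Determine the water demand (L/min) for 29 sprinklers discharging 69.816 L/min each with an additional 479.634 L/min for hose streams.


Sprinkler demand = 29 * 69.816 = 2024.664 L/min
Total = 2024.664 + 479.634 = 2504.298 L/min

2504.298 L/min


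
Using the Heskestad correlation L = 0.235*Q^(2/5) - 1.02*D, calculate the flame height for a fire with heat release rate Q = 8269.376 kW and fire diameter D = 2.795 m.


Q^(2/5) = 36.897
0.235 * Q^(2/5) = 8.6708
1.02 * D = 2.8509
L = 5.8199 m

5.8199 m


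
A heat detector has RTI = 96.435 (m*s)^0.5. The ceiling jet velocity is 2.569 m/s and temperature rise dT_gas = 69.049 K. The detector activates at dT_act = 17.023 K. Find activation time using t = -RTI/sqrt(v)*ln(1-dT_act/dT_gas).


dT_act/dT_gas = 0.24654
ln(1 - 0.24654) = -0.28307
t = -96.435 / sqrt(2.569) * -0.28307 = 17.031 s

17.031 s


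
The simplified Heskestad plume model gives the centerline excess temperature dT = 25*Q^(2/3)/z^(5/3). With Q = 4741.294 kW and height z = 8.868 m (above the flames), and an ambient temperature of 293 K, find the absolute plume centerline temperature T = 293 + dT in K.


Q^(2/3) = 282.23
z^(5/3) = 37.994
dT = 25 * 282.23 / 37.994 = 185.71 K
T = 293 + 185.71 = 478.71 K

478.71 K


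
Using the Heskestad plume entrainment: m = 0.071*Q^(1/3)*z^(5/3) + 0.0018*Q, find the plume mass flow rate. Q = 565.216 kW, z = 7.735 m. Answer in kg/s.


Q^(1/3) = 8.2681
z^(5/3) = 30.253
First term = 0.071 * 8.2681 * 30.253 = 17.759
Second term = 0.0018 * 565.216 = 1.0174
m = 18.777 kg/s

18.777 kg/s


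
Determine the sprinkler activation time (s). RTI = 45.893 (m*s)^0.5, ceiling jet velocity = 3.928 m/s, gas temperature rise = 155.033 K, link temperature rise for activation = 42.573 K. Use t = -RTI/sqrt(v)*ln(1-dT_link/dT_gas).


dT_link/dT_gas = 0.27461
ln(1 - 0.27461) = -0.32104
t = -45.893 / sqrt(3.928) * -0.32104 = 7.4340 s

7.4340 s


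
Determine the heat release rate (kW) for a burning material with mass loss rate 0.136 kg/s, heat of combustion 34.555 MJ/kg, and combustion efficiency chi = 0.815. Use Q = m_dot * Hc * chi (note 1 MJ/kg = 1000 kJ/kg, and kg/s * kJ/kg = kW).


Hc = 34.555 MJ/kg = 34.555 * 1000 kJ/kg = 34555 kJ/kg
Q = 0.136 kg/s * 34555 kJ/kg * 0.815 = 3830.1 kW

3830.1 kW


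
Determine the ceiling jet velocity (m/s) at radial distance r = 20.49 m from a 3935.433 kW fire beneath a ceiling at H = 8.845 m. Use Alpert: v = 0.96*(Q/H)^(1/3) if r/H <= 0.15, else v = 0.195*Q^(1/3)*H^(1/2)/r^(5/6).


r/H = 20.49 / 8.845 = 2.3166
r/H > 0.15, so v = 0.195*Q^(1/3)*H^(1/2)/r^(5/6)
Q^(1/3) = 15.788
H^(1/2) = 2.9741
r^(5/6) = 12.387
v = 0.195 * 15.788 * 2.9741 / 12.387 = 0.73920 m/s

0.73920 m/s


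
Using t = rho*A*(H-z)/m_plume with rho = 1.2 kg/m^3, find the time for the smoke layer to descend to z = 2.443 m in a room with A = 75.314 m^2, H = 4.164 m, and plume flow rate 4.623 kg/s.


H - z = 1.721 m
t = 1.2 * 75.314 * 1.721 / 4.623 = 33.644 s

33.644 s


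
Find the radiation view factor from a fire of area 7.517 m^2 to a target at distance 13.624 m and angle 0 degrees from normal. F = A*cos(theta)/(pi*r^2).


cos(0 deg) = 1
pi*r^2 = 583.12
F = 7.517 * 1 / 583.12 = 0.012891

0.012891


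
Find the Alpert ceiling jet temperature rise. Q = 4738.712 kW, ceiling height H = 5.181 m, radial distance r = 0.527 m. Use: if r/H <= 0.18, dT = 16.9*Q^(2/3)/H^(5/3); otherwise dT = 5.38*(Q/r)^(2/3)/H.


r/H = 0.527 / 5.181 = 0.10172
r/H <= 0.18, so dT = 16.9*Q^(2/3)/H^(5/3)
Q^(2/3) = 282.12
H^(5/3) = 15.513
dT = 16.9 * 282.12 / 15.513 = 307.35 K

307.35 K


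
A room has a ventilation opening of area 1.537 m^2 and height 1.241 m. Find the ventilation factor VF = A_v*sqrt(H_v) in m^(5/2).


sqrt(H_v) = 1.1140
VF = 1.537 * 1.1140 = 1.7122 m^(5/2)

1.7122 m^(5/2)


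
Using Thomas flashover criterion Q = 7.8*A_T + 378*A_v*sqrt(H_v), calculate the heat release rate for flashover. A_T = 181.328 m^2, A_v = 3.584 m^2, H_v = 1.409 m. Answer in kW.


7.8*A_T = 1414.4
sqrt(H_v) = 1.1870
378*A_v*sqrt(H_v) = 1608.1
Q = 1414.4 + 1608.1 = 3022.5 kW

3022.5 kW


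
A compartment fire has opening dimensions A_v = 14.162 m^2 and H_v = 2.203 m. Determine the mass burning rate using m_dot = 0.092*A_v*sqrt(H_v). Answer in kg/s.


sqrt(H_v) = 1.4843
m_dot = 0.092 * 14.162 * 1.4843 = 1.9338 kg/s

1.9338 kg/s


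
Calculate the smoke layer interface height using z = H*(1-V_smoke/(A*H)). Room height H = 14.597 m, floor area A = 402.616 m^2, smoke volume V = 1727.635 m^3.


V/(A*H) = 0.29397
1 - 0.29397 = 0.70603
z = 14.597 * 0.70603 = 10.306 m

10.306 m


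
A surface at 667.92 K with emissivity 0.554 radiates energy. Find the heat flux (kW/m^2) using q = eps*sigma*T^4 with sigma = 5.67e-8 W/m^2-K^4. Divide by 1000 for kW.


T^4 = 1.9902e+11
q = 0.554 * 5.67e-8 * 1.9902e+11 / 1000 = 6.2516 kW/m^2

6.2516 kW/m^2


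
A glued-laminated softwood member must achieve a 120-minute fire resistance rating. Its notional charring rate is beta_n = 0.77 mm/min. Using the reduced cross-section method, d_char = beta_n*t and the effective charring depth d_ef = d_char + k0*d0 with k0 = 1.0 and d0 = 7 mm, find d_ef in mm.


d_char = 0.77 * 120 = 92.4 mm
d_ef = 92.4 + 1.0*7 = 99.4 mm

99.4 mm


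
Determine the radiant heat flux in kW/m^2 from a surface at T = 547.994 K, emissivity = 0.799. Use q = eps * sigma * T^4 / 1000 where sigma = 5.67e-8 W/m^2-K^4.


T^4 = 9.0179e+10
q = 0.799 * 5.67e-8 * 9.0179e+10 / 1000 = 4.0854 kW/m^2

4.0854 kW/m^2


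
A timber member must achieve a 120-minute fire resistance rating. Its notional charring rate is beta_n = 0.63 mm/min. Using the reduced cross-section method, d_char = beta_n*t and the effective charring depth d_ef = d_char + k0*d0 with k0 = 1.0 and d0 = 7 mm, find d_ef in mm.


d_char = 0.63 * 120 = 75.6 mm
d_ef = 75.6 + 1.0*7 = 82.6 mm

82.6 mm


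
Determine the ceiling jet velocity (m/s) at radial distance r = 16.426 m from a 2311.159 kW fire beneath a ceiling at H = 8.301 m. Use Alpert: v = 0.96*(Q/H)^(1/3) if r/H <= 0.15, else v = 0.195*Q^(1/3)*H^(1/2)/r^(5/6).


r/H = 16.426 / 8.301 = 1.9788
r/H > 0.15, so v = 0.195*Q^(1/3)*H^(1/2)/r^(5/6)
Q^(1/3) = 13.221
H^(1/2) = 2.8811
r^(5/6) = 10.303
v = 0.195 * 13.221 * 2.8811 / 10.303 = 0.72100 m/s

0.72100 m/s


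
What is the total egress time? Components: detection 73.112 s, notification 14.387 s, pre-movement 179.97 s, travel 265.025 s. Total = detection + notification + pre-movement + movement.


Total = 73.112 + 14.387 + 179.97 + 265.025 = 532.494 s

532.494 s


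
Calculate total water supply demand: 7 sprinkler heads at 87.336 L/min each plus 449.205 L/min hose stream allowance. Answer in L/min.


Sprinkler demand = 7 * 87.336 = 611.352 L/min
Total = 611.352 + 449.205 = 1060.557 L/min

1060.557 L/min


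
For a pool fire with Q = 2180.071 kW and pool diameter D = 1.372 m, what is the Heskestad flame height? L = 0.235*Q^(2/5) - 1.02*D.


Q^(2/5) = 21.647
0.235 * Q^(2/5) = 5.0869
1.02 * D = 1.3994
L = 3.6875 m

3.6875 m


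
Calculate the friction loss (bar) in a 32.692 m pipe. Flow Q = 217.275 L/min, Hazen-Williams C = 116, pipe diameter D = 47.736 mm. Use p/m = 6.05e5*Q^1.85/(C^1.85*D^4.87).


Q^1.85 = 21060
C^1.85 = 6595.5
D^4.87 = 1.4996e+08
p/m = 0.012882 bar/m
p_total = 0.012882 * 32.692 = 0.42115 bar

0.42115 bar


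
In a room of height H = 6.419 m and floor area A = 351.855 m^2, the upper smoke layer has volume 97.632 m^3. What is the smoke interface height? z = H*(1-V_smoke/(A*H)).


V/(A*H) = 0.043228
1 - 0.043228 = 0.95677
z = 6.419 * 0.95677 = 6.1415 m

6.1415 m


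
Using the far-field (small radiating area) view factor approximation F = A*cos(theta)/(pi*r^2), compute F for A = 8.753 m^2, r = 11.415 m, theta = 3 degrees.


cos(3 deg) = 0.99863
pi*r^2 = 409.36
F = 8.753 * 0.99863 / 409.36 = 0.021353

0.021353


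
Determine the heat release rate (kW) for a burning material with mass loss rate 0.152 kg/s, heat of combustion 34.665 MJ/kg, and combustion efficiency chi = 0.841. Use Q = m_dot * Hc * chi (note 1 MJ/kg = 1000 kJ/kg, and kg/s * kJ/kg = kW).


Hc = 34.665 MJ/kg = 34.665 * 1000 kJ/kg = 34665 kJ/kg
Q = 0.152 kg/s * 34665 kJ/kg * 0.841 = 4431.3 kW

4431.3 kW


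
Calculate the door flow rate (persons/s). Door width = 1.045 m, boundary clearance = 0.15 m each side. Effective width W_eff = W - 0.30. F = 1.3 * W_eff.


W_eff = 1.045 - 0.30 = 0.745 m
F = 1.3 * 0.745 = 0.96850 persons/s

0.96850 persons/s


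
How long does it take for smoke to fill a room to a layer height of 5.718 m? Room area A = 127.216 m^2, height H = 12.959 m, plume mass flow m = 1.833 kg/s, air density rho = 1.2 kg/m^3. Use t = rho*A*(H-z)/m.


H - z = 7.241 m
t = 1.2 * 127.216 * 7.241 / 1.833 = 603.06 s

603.06 s


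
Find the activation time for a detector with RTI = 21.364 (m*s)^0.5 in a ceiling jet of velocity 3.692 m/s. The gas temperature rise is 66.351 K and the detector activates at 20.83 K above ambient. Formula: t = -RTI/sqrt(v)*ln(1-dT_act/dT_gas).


dT_act/dT_gas = 0.31394
ln(1 - 0.31394) = -0.37679
t = -21.364 / sqrt(3.692) * -0.37679 = 4.1893 s

4.1893 s


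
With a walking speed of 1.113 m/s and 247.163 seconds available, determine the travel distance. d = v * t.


d = 1.113 * 247.163 = 275.09 m

275.09 m


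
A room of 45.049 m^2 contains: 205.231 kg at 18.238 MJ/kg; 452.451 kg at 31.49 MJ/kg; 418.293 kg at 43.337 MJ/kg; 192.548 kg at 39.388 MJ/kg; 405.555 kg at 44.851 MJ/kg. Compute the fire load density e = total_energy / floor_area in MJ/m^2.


Total energy = 205.231*18.238 + 452.451*31.49 + 418.293*43.337 + 192.548*39.388 + 405.555*44.851
= 3743.003 + 14247.68 + 18127.56 + 7584.081 + 18189.55
= 61891.88 MJ
e = 61891.88 / 45.049 = 1373.9 MJ/m^2

1373.9 MJ/m^2


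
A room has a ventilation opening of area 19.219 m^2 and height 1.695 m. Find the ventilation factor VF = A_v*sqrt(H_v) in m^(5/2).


sqrt(H_v) = 1.3019
VF = 19.219 * 1.3019 = 25.022 m^(5/2)

25.022 m^(5/2)


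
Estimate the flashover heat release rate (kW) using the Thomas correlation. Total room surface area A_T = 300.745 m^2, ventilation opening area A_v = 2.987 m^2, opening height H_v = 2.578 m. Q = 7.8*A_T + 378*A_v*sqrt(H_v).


7.8*A_T = 2345.811
sqrt(H_v) = 1.6056
378*A_v*sqrt(H_v) = 1812.9
Q = 2345.811 + 1812.9 = 4158.7 kW

4158.7 kW


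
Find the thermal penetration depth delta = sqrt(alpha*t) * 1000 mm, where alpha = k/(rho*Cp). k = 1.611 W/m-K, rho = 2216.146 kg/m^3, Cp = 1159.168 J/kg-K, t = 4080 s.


alpha = 1.611 / (2216.146 * 1159.168) = 6.2712e-07 m^2/s
alpha * t = 0.0025587
delta = sqrt(0.0025587) * 1000 = 50.583 mm

50.583 mm


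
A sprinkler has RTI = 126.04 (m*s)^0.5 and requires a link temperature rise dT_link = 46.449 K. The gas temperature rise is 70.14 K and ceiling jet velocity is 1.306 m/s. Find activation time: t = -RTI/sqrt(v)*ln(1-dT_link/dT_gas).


dT_link/dT_gas = 0.66223
ln(1 - 0.66223) = -1.0854
t = -126.04 / sqrt(1.306) * -1.0854 = 119.71 s

119.71 s


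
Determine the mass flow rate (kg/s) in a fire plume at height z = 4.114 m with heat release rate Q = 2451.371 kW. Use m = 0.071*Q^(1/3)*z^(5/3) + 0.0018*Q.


Q^(1/3) = 13.484
z^(5/3) = 10.563
First term = 0.071 * 13.484 * 10.563 = 10.112
Second term = 0.0018 * 2451.371 = 4.4125
m = 14.524 kg/s

14.524 kg/s


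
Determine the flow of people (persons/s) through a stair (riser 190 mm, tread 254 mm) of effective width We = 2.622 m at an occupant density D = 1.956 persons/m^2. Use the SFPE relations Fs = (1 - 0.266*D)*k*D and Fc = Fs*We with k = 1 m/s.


1 - 0.266*D = 1 - 0.266*1.956 = 0.47970
Fs = 0.47970 * 1 * 1.956 = 0.93830 persons/(s*m)
Fc = 0.93830 * 2.622 = 2.4602 persons/s

2.4602 persons/s
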